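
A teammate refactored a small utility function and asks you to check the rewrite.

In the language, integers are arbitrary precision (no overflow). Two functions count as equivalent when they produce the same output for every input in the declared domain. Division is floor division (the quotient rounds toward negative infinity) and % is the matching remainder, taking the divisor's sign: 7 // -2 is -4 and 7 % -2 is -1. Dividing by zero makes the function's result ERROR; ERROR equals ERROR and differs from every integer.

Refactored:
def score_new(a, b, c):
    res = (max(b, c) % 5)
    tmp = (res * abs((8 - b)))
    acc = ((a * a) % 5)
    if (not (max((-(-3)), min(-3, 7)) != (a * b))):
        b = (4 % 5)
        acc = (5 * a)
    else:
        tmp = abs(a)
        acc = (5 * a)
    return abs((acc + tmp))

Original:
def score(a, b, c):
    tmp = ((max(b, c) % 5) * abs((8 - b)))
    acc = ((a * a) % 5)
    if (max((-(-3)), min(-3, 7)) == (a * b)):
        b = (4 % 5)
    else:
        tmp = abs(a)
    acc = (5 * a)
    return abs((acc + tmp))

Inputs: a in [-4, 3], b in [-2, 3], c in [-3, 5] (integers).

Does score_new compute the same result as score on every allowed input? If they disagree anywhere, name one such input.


The two are interchangeable: constant usage differs; also statement counts differ; also boolean connective usage differs; also local variable names differ; also arithmetic usage differs; also comparison usage differs, and every declared input agrees.
Spot check at a=0, b=3, c=2 — score: tmp := 15 | acc := 0 | (max((-(-3)), min(-3, 7)) == (a * b)): false | tmp := 0 | acc := 0 | result 0. score_new: res := 3 | tmp := 15 | acc := 0 | (not (max((-(-3)), min(-3, 7)) != (a * b))): false | tmp := 0 | acc := 0 | result 0. Both give 0.
Sweeping the whole domain (432 inputs) finds no disagreement.
verdict: equivalent


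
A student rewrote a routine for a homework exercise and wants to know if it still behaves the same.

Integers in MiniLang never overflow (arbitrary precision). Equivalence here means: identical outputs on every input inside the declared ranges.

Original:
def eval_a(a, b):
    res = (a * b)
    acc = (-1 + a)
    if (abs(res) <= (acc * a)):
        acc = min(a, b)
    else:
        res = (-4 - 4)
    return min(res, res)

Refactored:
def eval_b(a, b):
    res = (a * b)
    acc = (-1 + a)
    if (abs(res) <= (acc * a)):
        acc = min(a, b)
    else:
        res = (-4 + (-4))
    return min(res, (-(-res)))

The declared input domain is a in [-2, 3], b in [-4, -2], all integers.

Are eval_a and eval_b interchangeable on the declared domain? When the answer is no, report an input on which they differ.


The two versions differ — the changes include arithmetic usage differs.
Tracing a=-1, b=-2: eval_a: res=2, then acc=-2, then (abs(res) <= (acc * a)) is true, then acc=-2, then returns 2 | eval_b: res=2, then acc=-2, then (abs(res) <= (acc * a)) is true, then acc=-2, then returns 2 — matching result 2.
Every one of the 18 inputs gives matching results.
verdict: equivalent


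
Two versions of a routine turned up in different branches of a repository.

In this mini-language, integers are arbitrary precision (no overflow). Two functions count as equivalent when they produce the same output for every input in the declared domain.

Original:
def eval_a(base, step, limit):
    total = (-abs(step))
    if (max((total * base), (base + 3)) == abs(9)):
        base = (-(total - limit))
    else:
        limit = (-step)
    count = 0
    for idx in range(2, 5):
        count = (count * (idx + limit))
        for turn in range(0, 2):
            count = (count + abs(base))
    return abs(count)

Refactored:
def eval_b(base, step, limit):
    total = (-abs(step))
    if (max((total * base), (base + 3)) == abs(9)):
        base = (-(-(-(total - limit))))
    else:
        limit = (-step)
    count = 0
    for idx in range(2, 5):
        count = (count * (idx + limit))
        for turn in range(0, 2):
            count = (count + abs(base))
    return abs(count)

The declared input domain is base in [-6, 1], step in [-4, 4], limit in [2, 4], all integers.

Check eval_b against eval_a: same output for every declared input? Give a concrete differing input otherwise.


Equivalent — the differences include same computation, different form, yet no declared input distinguishes the two.
Tracing base=-3, step=-1, limit=3: eval_a: total becomes -1; next (max((total * base), (base + 3)) == abs(9)) evaluates to false; next limit becomes 1; next count becomes 0; next at idx=2:; next count becomes 0; next at turn=0:; next count becomes 3; next at turn=1:; next count becomes 6; next at idx=3:; next count becomes 24; next at turn=0:; next count becomes 27; next at turn=1:; next count becomes 30; next at idx=4:; next count becomes 150; next at turn=0:; next count becomes 153; next at turn=1:; next count becomes 156; next final value 156 | eval_b: total becomes -1; next (max((total * base), (base + 3)) == abs(9)) evaluates to false; next limit becomes 1; next count becomes 0; next at idx=2:; next count becomes 0; next at turn=0:; next count becomes 3; next at turn=1:; next count becomes 6; next at idx=3:; next count becomes 24; next at turn=0:; next count becomes 27; next at turn=1:; next count becomes 30; next at idx=4:; next count becomes 150; next at turn=0:; next count becomes 153; next at turn=1:; next count becomes 156; next final value 156 — matching result 156.
Across all 216 domain points the two functions coincide.
verdict: equivalent


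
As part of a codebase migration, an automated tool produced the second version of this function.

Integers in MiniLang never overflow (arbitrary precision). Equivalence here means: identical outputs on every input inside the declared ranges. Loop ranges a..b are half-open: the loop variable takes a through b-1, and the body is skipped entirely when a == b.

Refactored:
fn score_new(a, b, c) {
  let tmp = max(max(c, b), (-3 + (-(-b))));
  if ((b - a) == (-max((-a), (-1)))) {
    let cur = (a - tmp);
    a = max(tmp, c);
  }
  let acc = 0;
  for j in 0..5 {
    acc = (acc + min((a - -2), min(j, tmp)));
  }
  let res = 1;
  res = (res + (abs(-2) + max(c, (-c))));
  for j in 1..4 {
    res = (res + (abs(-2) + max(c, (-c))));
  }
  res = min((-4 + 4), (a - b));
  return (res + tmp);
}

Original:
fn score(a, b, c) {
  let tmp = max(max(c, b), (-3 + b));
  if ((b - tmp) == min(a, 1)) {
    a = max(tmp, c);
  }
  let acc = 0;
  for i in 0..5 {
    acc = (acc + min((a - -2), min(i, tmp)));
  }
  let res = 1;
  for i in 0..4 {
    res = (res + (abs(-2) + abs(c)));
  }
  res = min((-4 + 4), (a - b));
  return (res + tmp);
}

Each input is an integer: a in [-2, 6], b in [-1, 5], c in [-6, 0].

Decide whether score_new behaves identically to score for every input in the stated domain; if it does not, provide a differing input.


a=0, b=1, c=-6 yields 1 from score but 0 from score_new.
verdict: not equivalent; witness: a=0, b=1, c=-6


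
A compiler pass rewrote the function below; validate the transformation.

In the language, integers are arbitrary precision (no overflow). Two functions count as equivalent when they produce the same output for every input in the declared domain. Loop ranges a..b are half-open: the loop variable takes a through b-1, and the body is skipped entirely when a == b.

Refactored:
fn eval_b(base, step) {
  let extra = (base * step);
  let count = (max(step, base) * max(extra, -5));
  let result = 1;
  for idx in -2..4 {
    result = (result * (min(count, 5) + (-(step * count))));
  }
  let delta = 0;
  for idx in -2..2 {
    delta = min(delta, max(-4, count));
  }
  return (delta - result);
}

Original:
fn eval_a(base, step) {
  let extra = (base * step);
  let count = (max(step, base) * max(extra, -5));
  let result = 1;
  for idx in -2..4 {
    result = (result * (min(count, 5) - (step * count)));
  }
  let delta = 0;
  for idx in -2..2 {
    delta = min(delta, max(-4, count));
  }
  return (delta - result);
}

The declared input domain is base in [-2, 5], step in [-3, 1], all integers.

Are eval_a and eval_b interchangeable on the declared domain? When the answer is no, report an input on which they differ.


Side by side, the visible changes include: arithmetic usage differs.
As a probe, take base=-1, step=-2: eval_a runs extra=2, then count=-2, then result=1, then (idx=-2), then result=-6, then (idx=-1), then result=36, then (idx=0), then result=-216, then (idx=1), then result=1296, then (idx=2), then result=-7776, then (idx=3), then result=46656, then delta=0, then (idx=-2), then delta=-2, then (idx=-1), then delta=-2, then (idx=0), then delta=-2, then (idx=1), then delta=-2, then returns -46658; eval_b runs extra=2, then count=-2, then result=1, then (idx=-2), then result=-6, then (idx=-1), then result=36, then (idx=0), then result=-216, then (idx=1), then result=1296, then (idx=2), then result=-7776, then (idx=3), then result=46656, then delta=0, then (idx=-2), then delta=-2, then (idx=-1), then delta=-2, then (idx=0), then delta=-2, then (idx=1), then delta=-2, then returns -46658; both end at -46658.
Checked all 40 inputs in the declared domain: the outputs agree on every one.
verdict: equivalent


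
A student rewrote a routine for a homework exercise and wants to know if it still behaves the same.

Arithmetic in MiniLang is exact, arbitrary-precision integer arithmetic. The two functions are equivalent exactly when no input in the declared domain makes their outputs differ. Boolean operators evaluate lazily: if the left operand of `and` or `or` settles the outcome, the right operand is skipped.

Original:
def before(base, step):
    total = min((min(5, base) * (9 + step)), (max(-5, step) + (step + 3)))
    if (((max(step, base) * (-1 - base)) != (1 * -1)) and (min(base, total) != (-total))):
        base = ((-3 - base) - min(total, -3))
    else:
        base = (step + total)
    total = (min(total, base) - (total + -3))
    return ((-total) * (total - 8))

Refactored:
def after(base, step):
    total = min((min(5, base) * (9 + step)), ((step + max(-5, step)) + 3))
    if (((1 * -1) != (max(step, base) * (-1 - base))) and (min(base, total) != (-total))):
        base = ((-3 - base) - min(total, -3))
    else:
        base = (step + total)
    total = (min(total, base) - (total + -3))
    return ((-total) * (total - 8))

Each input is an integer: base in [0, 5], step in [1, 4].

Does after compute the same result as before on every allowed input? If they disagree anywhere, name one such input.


The two are interchangeable: same computation, different form, and every declared input agrees.
Spot check at base=1, step=3 — before: total := 9 | (((max(step, base) * (-1 - base)) != (1 * -1)) and (min(base, total) != (-total))): true | base := -1 | total := -7 | result -105. after: total := 9 | (((1 * -1) != (max(step, base) * (-1 - base))) and (min(base, total) != (-total))): true | base := -1 | total := -7 | result -105. Both give -105.
Across all 24 domain points the two functions coincide.
verdict: equivalent


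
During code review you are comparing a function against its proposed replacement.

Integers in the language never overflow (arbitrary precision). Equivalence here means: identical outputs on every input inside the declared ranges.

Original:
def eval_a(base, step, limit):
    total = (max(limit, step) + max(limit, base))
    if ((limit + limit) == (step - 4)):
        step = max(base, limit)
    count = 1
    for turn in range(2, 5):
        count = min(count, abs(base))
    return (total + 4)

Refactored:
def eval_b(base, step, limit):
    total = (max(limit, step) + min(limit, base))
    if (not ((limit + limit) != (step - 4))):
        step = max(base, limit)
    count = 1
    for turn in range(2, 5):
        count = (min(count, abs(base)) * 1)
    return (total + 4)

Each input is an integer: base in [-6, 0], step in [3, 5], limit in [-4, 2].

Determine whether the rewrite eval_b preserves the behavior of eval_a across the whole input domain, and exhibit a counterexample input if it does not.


The rewrite breaks on base=-6, step=3, limit=-4, where the results are 3 and 1.
eval_a: total = -1; ((limit + limit) == (step - 4)) -> false; count = 1; [turn=2]; count = 1; [turn=3]; count = 1; [turn=4]; count = 1; return 3
eval_b: total = -3; (not ((limit + limit) != (step - 4))) -> false; count = 1; [turn=2]; count = 1; [turn=3]; count = 1; [turn=4]; count = 1; return 1
verdict: not equivalent; witness: base=-6, step=3, limit=-4


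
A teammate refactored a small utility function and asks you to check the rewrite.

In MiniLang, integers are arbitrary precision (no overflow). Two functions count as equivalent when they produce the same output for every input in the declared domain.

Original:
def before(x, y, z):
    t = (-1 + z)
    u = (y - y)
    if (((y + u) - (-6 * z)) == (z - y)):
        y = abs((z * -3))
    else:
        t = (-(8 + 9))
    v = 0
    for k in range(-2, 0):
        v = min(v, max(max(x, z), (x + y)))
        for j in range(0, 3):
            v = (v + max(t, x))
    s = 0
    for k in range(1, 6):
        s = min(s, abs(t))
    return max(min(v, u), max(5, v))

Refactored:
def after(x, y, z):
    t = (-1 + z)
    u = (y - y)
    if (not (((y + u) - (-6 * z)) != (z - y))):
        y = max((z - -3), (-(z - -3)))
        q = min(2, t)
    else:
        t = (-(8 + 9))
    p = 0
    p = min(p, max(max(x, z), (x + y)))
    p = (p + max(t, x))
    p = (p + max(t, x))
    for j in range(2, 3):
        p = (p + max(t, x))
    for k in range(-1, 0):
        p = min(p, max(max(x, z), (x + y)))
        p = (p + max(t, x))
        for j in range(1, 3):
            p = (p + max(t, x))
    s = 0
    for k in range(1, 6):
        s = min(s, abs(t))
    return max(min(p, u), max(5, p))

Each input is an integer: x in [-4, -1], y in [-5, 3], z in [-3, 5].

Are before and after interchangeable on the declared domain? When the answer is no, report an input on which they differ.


Take x=-3, y=-5, z=2.
before: t becomes 1; next u becomes 0; next (((y + u) - (-6 * z)) == (z - y)) evaluates to true; next y becomes 6; next v becomes 0; next at k=-2:; next v becomes 0; next at j=0:; next v becomes 1; next at j=1:; next v becomes 2; next at j=2:; next v becomes 3; next at k=-1:; next v becomes 3; next at j=0:; next v becomes 4; next at j=1:; next v becomes 5; next at j=2:; next v becomes 6; next s becomes 0; next at k=1:; next s becomes 0; next at k=2:; next s becomes 0; next at k=3:; next s becomes 0; next at k=4:; next s becomes 0; next at k=5:; next s becomes 0; next final value 6
after: t becomes 1; next u becomes 0; next (not (((y + u) - (-6 * z)) != (z - y))) evaluates to true; next y becomes 5; next q becomes 1; next p becomes 0; next p becomes 0; next p becomes 1; next p becomes 2; next at j=2:; next p becomes 3; next at k=-1:; next p becomes 2; next p becomes 3; next at j=1:; next p becomes 4; next at j=2:; next p becomes 5; next s becomes 0; next at k=1:; next s becomes 0; next at k=2:; next s becomes 0; next at k=3:; next s becomes 0; next at k=4:; next s becomes 0; next at k=5:; next s becomes 0; next final value 5
6 against 5: the behavior changed.
verdict: not equivalent; witness: x=-3, y=-5, z=2


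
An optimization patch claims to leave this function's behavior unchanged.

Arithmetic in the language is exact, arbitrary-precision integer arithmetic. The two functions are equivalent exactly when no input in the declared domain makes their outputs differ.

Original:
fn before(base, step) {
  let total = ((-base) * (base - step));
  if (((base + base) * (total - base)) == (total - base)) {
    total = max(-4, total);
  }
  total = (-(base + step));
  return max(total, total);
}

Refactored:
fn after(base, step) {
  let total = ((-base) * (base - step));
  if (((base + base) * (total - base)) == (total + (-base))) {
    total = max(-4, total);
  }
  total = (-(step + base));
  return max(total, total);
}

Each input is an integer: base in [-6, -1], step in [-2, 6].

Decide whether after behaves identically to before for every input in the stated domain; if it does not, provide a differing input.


Comparing the listings, the differences include: arithmetic usage differs.
One worked example (base=-1, step=5) — before: total := -6 | (((base + base) * (total - base)) == (total - base)): false | total := -4 | result -4; after: total := -6 | (((base + base) * (total - base)) == (total + (-base))): false | total := -4 | result -4; agreement on -4.
An exhaustive pass over the 54 declared inputs shows identical outputs.
verdict: equivalent


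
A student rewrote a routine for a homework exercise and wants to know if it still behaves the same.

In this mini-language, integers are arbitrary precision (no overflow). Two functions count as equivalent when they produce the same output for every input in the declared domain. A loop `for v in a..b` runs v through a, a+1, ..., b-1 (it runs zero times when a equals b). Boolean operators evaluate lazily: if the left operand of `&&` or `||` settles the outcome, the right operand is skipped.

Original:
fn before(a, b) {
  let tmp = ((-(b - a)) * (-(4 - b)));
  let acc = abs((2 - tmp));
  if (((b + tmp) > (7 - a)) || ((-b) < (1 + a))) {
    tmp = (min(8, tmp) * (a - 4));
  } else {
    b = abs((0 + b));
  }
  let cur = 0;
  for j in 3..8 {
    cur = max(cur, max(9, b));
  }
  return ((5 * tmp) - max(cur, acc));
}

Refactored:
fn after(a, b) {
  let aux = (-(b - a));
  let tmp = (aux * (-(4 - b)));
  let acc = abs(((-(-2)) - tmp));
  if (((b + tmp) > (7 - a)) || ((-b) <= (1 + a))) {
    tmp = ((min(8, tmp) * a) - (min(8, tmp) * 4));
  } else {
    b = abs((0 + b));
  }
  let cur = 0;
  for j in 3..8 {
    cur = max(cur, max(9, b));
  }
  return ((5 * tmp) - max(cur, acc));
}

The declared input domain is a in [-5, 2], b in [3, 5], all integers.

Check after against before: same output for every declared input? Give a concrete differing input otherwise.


Evaluate both at a=-4, b=3.
before: tmp = 7; acc = 5; (((b + tmp) > (7 - a)) || ((-b) < (1 + a))) -> false; b = 3; cur = 0; [j=3]; cur = 9; [j=4]; cur = 9; [j=5]; cur = 9; [j=6]; cur = 9; [j=7]; cur = 9; return 26
after: aux = -7; tmp = 7; acc = 5; (((b + tmp) > (7 - a)) || ((-b) <= (1 + a))) -> true; tmp = -56; cur = 0; [j=3]; cur = 9; [j=4]; cur = 9; [j=5]; cur = 9; [j=6]; cur = 9; [j=7]; cur = 9; return -289
26 vs -289 — the two versions disagree here.
verdict: not equivalent; witness: a=-4, b=3


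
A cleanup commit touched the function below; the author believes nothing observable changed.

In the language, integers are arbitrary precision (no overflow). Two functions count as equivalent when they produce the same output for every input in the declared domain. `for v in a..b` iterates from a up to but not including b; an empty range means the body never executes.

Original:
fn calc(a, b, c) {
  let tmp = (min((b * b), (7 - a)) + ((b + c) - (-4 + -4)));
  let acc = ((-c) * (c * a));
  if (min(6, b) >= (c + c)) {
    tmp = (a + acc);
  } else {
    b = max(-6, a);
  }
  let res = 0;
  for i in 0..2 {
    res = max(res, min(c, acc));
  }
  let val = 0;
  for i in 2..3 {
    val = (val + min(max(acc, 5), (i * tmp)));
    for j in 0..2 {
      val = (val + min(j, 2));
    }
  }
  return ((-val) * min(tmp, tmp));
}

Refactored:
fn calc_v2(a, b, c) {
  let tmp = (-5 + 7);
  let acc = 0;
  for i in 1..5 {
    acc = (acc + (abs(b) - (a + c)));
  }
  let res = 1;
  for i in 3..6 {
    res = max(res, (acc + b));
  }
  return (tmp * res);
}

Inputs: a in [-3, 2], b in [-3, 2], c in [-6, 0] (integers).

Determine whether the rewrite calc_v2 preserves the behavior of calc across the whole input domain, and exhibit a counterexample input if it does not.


Input a=-3, b=-3, c=-6: -11445 from calc versus 90 from calc_v2.
verdict: not equivalent; witness: a=-3, b=-3, c=-6


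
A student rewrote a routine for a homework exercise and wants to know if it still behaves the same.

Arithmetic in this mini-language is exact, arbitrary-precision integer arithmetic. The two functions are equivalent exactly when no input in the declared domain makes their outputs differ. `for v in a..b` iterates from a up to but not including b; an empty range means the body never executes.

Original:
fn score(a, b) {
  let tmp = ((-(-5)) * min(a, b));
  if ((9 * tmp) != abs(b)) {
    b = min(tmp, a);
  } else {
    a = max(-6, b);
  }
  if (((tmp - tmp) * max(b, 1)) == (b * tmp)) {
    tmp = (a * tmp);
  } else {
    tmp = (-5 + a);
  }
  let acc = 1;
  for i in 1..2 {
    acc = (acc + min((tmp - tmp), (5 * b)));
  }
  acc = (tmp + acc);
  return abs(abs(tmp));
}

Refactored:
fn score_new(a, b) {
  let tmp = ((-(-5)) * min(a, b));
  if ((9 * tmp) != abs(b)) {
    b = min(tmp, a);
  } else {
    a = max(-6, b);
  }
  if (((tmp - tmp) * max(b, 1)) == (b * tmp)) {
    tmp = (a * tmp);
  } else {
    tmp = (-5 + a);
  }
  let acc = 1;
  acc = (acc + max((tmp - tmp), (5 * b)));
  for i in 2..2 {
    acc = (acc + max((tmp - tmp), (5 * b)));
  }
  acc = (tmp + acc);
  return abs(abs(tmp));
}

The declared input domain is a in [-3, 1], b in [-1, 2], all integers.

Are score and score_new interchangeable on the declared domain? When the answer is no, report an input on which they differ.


Equivalent. The suspicious edit (`min((tmp - tmp), (5 * b))` became `max((tmp - tmp), (5 * b))`) never changes the result for any input inside the declared domain.
An exhaustive pass over the 20 declared inputs shows identical outputs.
As a probe, take a=1, b=0: score runs tmp = 0; ((9 * tmp) != abs(b)) -> false; a = 0; (((tmp - tmp) * max(b, 1)) == (b * tmp)) -> true; tmp = 0; acc = 1; [i=1]; acc = 1; acc = 1; return 0; score_new runs tmp = 0; ((9 * tmp) != abs(b)) -> false; a = 0; (((tmp - tmp) * max(b, 1)) == (b * tmp)) -> true; tmp = 0; acc = 1; acc = 1; the i loop: no iterations; acc = 1; return 0; both end at 0.
verdict: equivalent


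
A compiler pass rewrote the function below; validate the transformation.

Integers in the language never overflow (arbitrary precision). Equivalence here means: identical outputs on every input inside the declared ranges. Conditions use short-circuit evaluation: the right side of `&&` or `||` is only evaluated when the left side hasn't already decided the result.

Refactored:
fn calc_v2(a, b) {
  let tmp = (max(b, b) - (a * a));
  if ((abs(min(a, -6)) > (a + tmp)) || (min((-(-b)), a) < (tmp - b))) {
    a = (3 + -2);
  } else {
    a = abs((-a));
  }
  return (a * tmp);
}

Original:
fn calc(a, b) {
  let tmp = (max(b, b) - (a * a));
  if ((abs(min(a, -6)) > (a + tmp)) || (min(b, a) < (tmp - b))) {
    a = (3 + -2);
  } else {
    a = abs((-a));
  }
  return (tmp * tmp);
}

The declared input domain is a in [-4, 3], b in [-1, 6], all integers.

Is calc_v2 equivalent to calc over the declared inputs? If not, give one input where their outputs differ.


Take a=-4, b=-1.
calc: tmp = -17; ((abs(min(a, -6)) > (a + tmp)) || (min(b, a) < (tmp - b))) -> true; a = 1; return 289
calc_v2: tmp = -17; ((abs(min(a, -6)) > (a + tmp)) || (min((-(-b)), a) < (tmp - b))) -> true; a = 1; return -17
289 vs -17 — the two versions disagree here.
verdict: not equivalent; witness: a=-4, b=-1


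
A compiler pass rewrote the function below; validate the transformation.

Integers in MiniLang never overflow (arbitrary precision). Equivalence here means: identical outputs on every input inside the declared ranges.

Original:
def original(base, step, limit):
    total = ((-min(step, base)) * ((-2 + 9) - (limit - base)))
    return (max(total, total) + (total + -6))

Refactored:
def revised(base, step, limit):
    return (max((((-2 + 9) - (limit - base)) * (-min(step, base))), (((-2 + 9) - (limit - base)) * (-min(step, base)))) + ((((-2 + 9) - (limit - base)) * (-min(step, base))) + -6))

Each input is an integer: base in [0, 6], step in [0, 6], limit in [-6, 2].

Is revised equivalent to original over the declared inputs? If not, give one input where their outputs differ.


Reading the diff, among the changes: constant usage differs, min/max/abs usage differs, arithmetic usage differs, statement counts differ, local variable names differ.
As a probe, take base=6, step=2, limit=-1: original runs total=-28, then returns -62; revised runs returns -62; both end at -62.
Sweeping the whole domain (441 inputs) finds no disagreement.
verdict: equivalent


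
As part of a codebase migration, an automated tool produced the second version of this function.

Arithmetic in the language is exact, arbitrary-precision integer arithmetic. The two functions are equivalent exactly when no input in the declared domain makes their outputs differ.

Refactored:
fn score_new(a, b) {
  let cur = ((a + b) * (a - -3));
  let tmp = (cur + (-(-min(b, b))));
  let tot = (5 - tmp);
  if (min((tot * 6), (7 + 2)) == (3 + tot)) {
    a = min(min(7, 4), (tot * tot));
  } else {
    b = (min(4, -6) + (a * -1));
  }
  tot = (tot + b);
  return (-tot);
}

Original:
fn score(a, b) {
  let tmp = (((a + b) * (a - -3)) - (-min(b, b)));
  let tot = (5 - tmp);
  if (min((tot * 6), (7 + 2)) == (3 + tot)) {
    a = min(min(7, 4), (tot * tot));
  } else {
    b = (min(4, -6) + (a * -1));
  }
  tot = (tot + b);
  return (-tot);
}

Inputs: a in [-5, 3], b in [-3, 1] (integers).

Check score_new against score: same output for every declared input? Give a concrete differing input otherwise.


The two are interchangeable: statement counts differ; and local variable names differ; and arithmetic usage differs, and every declared input agrees.
Spot check at a=1, b=-3 — score: tmp=-11, then tot=16, then (min((tot * 6), (7 + 2)) == (3 + tot)) is false, then b=-7, then tot=9, then returns -9. score_new: cur=-8, then tmp=-11, then tot=16, then (min((tot * 6), (7 + 2)) == (3 + tot)) is false, then b=-7, then tot=9, then returns -9. Both give -9.
Checked all 45 inputs in the declared domain: the outputs agree on every one.
verdict: equivalent


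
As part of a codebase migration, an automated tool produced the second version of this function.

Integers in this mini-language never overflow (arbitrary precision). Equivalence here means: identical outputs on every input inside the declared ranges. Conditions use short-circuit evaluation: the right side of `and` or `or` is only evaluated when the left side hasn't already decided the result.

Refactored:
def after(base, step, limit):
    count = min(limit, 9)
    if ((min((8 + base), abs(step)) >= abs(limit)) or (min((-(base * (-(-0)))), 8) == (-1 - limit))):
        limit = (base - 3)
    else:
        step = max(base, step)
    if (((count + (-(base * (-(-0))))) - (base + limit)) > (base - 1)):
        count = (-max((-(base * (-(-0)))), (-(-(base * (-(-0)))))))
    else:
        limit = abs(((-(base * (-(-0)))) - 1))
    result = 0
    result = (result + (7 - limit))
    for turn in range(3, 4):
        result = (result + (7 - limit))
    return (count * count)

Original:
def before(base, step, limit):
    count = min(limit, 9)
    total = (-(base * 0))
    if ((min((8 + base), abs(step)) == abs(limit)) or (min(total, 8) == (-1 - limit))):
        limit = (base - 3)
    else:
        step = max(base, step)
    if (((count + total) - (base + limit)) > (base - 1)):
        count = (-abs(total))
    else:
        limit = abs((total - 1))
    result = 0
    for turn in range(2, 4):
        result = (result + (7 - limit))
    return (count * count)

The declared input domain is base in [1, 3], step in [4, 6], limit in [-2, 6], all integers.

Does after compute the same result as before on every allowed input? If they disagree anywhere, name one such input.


Consider the input base=1, step=4, limit=1.
before: count := 1 | total := 0 | ((min((8 + base), abs(step)) == abs(limit)) or (min(total, 8) == (-1 - limit))): false | step := 4 | (((count + total) - (base + limit)) > (base - 1)): false | limit := 1 | result := 0 | iter turn=2: | result := 6 | iter turn=3: | result := 12 | result 1
after: count := 1 | ((min((8 + base), abs(step)) >= abs(limit)) or (min((-(base * (-(-0)))), 8) == (-1 - limit))): true | limit := -2 | (((count + (-(base * (-(-0))))) - (base + limit)) > (base - 1)): true | count := 0 | result := 0 | result := 9 | iter turn=3: | result := 18 | result 0
1 vs 0 — the two versions disagree here.
verdict: not equivalent; witness: base=1, step=4, limit=1


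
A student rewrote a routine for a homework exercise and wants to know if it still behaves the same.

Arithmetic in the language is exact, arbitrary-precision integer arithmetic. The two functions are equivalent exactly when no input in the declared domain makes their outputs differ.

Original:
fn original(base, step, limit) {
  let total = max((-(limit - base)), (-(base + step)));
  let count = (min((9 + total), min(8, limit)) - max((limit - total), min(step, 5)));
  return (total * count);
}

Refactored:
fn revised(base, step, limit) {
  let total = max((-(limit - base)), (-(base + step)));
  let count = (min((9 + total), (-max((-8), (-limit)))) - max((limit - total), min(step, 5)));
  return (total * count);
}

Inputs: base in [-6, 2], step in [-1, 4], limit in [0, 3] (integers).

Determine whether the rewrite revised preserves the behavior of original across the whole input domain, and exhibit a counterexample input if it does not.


This is a faithful refactor — min/max/abs usage differs, but the computed results match everywhere.
As a probe, take base=1, step=-1, limit=1: original runs total=0, then count=0, then returns 0; revised runs total=0, then count=0, then returns 0; both end at 0.
Checked all 216 inputs in the declared domain: the outputs agree on every one.
verdict: equivalent


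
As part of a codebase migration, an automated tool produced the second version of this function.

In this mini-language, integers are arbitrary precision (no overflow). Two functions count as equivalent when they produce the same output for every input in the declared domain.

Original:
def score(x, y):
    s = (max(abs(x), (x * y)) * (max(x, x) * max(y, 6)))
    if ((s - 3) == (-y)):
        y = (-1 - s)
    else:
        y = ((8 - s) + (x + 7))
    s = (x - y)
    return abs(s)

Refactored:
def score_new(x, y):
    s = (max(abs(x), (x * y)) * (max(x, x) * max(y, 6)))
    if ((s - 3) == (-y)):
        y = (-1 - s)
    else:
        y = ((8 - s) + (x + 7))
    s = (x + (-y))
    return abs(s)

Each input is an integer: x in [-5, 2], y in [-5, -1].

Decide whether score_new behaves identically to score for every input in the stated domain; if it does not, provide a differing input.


Comparing the listings, the differences include: arithmetic usage differs.
One worked example (x=0, y=-5) — score: s becomes 0; next ((s - 3) == (-y)) evaluates to false; next y becomes 15; next s becomes -15; next final value 15; score_new: s becomes 0; next ((s - 3) == (-y)) evaluates to false; next y becomes 15; next s becomes -15; next final value 15; agreement on 15.
Checked all 40 inputs in the declared domain: the outputs agree on every one.
verdict: equivalent


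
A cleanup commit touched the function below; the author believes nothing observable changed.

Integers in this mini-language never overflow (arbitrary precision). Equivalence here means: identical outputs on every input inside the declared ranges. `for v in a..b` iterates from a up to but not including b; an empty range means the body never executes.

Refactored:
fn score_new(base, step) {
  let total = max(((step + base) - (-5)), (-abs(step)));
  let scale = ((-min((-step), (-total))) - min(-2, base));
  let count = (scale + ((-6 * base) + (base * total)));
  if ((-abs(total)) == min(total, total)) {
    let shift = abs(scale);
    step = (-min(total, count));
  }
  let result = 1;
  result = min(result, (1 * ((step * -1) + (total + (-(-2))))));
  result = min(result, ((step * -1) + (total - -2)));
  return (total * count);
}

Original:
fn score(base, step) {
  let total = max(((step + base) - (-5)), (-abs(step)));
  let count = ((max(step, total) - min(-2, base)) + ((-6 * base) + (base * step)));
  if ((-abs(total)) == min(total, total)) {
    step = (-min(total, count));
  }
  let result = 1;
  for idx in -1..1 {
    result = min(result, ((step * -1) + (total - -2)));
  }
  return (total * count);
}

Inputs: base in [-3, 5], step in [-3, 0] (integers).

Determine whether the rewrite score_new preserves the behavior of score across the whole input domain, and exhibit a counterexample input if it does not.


On input base=-3, step=-3, score returns -29 while score_new returns -23.
verdict: not equivalent; witness: base=-3, step=-3


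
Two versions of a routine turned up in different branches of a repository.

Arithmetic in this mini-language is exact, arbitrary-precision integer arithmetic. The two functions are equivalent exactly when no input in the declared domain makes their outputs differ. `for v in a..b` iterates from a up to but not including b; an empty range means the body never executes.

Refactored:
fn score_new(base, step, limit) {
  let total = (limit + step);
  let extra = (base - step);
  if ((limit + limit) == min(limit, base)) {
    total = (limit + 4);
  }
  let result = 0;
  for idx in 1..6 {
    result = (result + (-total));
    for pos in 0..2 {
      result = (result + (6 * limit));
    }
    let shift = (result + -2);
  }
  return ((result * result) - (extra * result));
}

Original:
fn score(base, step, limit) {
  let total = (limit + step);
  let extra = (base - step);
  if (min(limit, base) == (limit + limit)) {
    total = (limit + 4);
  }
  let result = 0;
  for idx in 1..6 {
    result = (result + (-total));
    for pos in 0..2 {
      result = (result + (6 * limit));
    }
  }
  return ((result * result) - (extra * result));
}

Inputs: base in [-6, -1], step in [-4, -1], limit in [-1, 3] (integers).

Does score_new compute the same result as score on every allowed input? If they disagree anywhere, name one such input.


Equivalent. Among the additions is an assignment to `shift` whose value nothing reads, and its value is discarded.
Checked all 120 inputs in the declared domain: the outputs agree on every one.
One worked example (base=-5, step=-4, limit=0) — score: total becomes -4; next extra becomes -1; next (min(limit, base) == (limit + limit)) evaluates to false; next result becomes 0; next at idx=1:; next result becomes 4; next at pos=0:; next result becomes 4; next at pos=1:; next result becomes 4; next at idx=2:; next result becomes 8; next at pos=0:; next result becomes 8; next at pos=1:; next result becomes 8; next at idx=3:; next result becomes 12; next at pos=0:; next result becomes 12; next at pos=1:; next result becomes 12; next at idx=4:; next result becomes 16; next at pos=0:; next result becomes 16; next at pos=1:; next result becomes 16; next at idx=5:; next result becomes 20; next at pos=0:; next result becomes 20; next at pos=1:; next result becomes 20; next final value 420; score_new: total becomes -4; next extra becomes -1; next ((limit + limit) == min(limit, base)) evaluates to false; next result becomes 0; next at idx=1:; next result becomes 4; next at pos=0:; next result becomes 4; next at pos=1:; next result becomes 4; next shift becomes 2; next at idx=2:; next result becomes 8; next at pos=0:; next result becomes 8; next at pos=1:; next result becomes 8; next shift becomes 6; next at idx=3:; next result becomes 12; next at pos=0:; next result becomes 12; next at pos=1:; next result becomes 12; next shift becomes 10; next at idx=4:; next result becomes 16; next at pos=0:; next result becomes 16; next at pos=1:; next result becomes 16; next shift becomes 14; next at idx=5:; next result becomes 20; next at pos=0:; next result becomes 20; next at pos=1:; next result becomes 20; next shift becomes 18; next final value 420; agreement on 420.
verdict: equivalent


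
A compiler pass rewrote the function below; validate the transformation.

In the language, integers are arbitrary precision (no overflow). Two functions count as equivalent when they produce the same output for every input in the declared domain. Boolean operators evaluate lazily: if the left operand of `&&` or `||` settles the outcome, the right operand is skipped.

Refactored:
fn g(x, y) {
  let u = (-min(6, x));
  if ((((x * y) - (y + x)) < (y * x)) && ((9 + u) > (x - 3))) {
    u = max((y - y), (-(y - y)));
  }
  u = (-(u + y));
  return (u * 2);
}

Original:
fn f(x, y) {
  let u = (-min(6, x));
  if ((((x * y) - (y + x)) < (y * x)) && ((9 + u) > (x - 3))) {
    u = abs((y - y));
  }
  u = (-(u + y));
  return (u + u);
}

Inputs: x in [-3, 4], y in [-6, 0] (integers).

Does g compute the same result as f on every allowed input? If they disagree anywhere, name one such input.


Behavior is preserved: although arithmetic usage differs, plus constant usage differs, plus min/max/abs usage differs, the outputs never diverge.
Spot check at x=-1, y=-5 — f: u = 1; ((((x * y) - (y + x)) < (y * x)) && ((9 + u) > (x - 3))) -> false; u = 4; return 8. g: u = 1; ((((x * y) - (y + x)) < (y * x)) && ((9 + u) > (x - 3))) -> false; u = 4; return 8. Both give 8.
An exhaustive pass over the 56 declared inputs shows identical outputs.
verdict: equivalent


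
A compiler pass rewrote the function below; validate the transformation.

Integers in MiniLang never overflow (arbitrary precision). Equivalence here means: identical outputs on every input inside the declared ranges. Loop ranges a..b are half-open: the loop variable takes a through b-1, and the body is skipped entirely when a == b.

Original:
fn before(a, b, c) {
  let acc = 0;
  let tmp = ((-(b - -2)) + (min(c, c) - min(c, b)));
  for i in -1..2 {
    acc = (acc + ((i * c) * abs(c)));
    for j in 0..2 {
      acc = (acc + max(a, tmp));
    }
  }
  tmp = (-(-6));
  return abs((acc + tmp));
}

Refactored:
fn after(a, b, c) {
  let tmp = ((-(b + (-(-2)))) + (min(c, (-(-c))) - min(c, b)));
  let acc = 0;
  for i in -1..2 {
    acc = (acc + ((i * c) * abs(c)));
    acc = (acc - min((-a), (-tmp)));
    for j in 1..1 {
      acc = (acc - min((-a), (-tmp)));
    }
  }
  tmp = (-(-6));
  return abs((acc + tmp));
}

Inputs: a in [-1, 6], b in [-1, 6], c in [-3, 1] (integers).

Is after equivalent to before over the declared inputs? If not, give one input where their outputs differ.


On input a=-1, b=-1, c=-3, before returns 0 while after returns 3.
verdict: not equivalent; witness: a=-1, b=-1, c=-3


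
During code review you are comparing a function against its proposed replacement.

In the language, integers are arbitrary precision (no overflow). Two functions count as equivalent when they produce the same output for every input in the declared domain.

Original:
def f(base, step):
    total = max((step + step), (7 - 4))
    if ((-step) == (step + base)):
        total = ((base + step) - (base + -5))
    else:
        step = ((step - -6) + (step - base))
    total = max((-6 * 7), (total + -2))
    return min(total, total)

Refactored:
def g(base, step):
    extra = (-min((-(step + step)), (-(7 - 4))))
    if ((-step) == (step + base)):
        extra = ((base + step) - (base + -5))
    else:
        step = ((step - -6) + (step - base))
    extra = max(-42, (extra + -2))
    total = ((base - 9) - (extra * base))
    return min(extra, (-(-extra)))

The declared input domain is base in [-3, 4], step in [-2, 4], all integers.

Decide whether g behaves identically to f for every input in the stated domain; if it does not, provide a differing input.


The two versions differ — the changes include constant usage differs, and statement counts differ, and min/max/abs usage differs, and arithmetic usage differs, and local variable names differ.
Tracing base=-3, step=1: f: total=3, then ((-step) == (step + base)) is false, then step=11, then total=1, then returns 1 | g: extra=3, then ((-step) == (step + base)) is false, then step=11, then extra=1, then total=-9, then returns 1 — matching result 1.
Sweeping the whole domain (56 inputs) finds no disagreement.
verdict: equivalent


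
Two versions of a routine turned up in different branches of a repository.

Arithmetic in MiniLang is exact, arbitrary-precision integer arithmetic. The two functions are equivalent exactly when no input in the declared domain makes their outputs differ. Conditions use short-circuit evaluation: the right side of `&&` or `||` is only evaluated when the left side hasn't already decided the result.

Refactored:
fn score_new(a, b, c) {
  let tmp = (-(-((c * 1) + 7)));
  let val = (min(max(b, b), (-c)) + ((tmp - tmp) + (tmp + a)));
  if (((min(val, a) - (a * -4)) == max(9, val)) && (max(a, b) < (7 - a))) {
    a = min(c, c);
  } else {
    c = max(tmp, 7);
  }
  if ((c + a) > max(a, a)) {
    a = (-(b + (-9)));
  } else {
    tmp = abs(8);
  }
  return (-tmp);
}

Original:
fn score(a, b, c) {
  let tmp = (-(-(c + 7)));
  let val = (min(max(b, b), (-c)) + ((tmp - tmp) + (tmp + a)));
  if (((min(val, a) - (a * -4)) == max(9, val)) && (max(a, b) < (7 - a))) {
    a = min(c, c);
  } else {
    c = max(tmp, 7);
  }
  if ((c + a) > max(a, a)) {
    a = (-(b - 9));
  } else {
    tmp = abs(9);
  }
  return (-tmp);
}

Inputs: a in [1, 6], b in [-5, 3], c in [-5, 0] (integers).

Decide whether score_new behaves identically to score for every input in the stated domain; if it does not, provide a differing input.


There is a counterexample at a=2, b=-5, c=-3: -9 on one side, -8 on the other.
score: tmp = 4; val = 1; (((min(val, a) - (a * -4)) == max(9, val)) && (max(a, b) < (7 - a))) -> true; a = -3; ((c + a) > max(a, a)) -> false; tmp = 9; return -9
score_new: tmp = 4; val = 1; (((min(val, a) - (a * -4)) == max(9, val)) && (max(a, b) < (7 - a))) -> true; a = -3; ((c + a) > max(a, a)) -> false; tmp = 8; return -8
verdict: not equivalent; witness: a=2, b=-5, c=-3
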